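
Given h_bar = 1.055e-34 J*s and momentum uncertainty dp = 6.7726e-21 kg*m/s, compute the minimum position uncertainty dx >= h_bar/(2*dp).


dx = h_bar / (2 * dp)
= 1.055e-34 / (2 * 6.7726e-21)
= 1.055e-34 / 1.3545e-20
= 7.7887e-15 m

7.7887e-15


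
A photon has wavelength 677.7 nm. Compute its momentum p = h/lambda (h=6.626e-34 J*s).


p = h / lambda
= 6.626e-34 / (677.7e-9)
= 6.626e-34 / 6.7770e-07
= 9.7772e-28 kg*m/s

9.7772e-28


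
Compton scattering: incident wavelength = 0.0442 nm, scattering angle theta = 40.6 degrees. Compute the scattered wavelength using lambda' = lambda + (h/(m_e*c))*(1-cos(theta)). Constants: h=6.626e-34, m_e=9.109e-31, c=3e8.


Compton wavelength: h/(m_e*c) = 2.4247e-12 m
d_lambda = 2.4247e-12 * (1 - cos(40.6 deg))
= 2.4247e-12 * 0.240729
= 5.8370e-13 m = 0.000584 nm
lambda' = 0.0442 + 0.000584
= 0.044784 nm

0.044784


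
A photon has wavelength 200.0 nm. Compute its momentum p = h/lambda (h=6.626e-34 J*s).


p = h / lambda
= 6.626e-34 / (200.0e-9)
= 6.626e-34 / 2.0000e-07
= 3.3130e-27 kg*m/s

3.3130e-27


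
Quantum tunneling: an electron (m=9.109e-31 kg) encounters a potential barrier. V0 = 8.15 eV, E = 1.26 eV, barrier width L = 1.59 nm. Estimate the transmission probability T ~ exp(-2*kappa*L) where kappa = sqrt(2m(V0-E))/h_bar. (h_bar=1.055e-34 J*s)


V0 - E = 6.89 eV = 1.1038e-18 J
kappa = sqrt(2 * m * (V0-E)) / h_bar
= sqrt(2 * 9.109e-31 * 1.1038e-18) / 1.055e-34
= 1.3441e+10 /m
2*kappa*L = 2 * 1.3441e+10 * 1.59e-9
= 42.7431
T = exp(-42.7431) = 2.734724e-19

2.734724e-19


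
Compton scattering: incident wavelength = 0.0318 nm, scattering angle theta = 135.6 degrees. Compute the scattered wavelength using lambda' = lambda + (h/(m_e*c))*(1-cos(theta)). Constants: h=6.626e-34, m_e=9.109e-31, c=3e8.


Compton wavelength: h/(m_e*c) = 2.4247e-12 m
d_lambda = 2.4247e-12 * (1 - cos(135.6 deg))
= 2.4247e-12 * 1.714473
= 4.1571e-12 m = 0.004157 nm
lambda' = 0.0318 + 0.004157
= 0.035957 nm

0.035957


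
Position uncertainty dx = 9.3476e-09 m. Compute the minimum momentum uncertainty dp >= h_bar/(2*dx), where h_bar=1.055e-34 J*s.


dp = h_bar / (2 * dx)
= 1.055e-34 / (2 * 9.3476e-09)
= 1.055e-34 / 1.8695e-08
= 5.6432e-27 kg*m/s

5.6432e-27


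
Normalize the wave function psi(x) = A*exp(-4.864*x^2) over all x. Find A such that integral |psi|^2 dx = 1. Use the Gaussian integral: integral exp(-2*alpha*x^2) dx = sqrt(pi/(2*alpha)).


integral |psi|^2 dx = A^2 * sqrt(pi/(2*alpha)) = 1
A^2 = sqrt(2*alpha/pi)
= sqrt(2 * 4.864 / pi)
= 1.759693
A = sqrt(1.759693)
= 1.3265

1.3265


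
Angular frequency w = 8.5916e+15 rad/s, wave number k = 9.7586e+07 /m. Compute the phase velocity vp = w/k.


vp = w / k
= 8.5916e+15 / 9.7586e+07
= 8.8041e+07 m/s

8.8041e+07


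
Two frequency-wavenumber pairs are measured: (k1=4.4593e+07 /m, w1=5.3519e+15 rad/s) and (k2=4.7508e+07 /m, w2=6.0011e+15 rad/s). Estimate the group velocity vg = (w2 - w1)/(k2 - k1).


vg = (w2 - w1) / (k2 - k1)
= (6.0011e+15 - 5.3519e+15) / (4.7508e+07 - 4.4593e+07)
= 6.4920e+14 / 2.9150e+06
= 2.2271e+08 m/s

2.2271e+08


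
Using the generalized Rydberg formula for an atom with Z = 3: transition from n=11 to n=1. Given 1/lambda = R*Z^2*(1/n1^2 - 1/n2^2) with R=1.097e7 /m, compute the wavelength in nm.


1/lambda = R * Z^2 * (1/n1^2 - 1/n2^2)
= 1.097e7 * 3^2 * (1/1^2 - 1/11^2)
= 1.097e7 * 9 * (1.0 - 0.008264)
= 9.7914e+07 /m
lambda = 1 / 9.7914e+07
= 10.213 nm

10.213


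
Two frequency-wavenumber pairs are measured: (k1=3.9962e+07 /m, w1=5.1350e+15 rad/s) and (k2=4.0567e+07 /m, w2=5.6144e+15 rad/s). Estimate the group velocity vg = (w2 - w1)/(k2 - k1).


vg = (w2 - w1) / (k2 - k1)
= (5.6144e+15 - 5.1350e+15) / (4.0567e+07 - 3.9962e+07)
= 4.7940e+14 / 6.0500e+05
= 7.9240e+08 m/s

7.9240e+08


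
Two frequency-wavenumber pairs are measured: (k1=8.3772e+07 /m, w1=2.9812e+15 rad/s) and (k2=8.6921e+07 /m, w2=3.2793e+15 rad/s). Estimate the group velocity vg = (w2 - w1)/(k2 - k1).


vg = (w2 - w1) / (k2 - k1)
= (3.2793e+15 - 2.9812e+15) / (8.6921e+07 - 8.3772e+07)
= 2.9810e+14 / 3.1490e+06
= 9.4665e+07 m/s

9.4665e+07


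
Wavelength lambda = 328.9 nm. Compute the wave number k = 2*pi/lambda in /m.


k = 2 * pi / lambda
= 6.2832 / (328.9e-9)
= 6.2832 / 3.2890e-07
= 1.9104e+07 /m

1.9104e+07


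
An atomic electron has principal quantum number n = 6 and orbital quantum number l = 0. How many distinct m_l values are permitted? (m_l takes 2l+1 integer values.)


m_l ranges from -l to +l in integer steps
So m_l goes from -0 to +0
Count = 2l + 1 = 2*0 + 1
= 1

1


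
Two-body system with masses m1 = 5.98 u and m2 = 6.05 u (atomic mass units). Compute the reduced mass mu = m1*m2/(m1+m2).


mu = m1 * m2 / (m1 + m2)
= 5.98 * 6.05 / (5.98 + 6.05)
= 36.179 / 12.03
= 3.0074 u

3.0074


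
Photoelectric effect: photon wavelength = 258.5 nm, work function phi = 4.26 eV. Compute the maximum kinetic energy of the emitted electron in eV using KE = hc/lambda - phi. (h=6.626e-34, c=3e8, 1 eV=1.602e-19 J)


E_photon = hc / lambda
= (6.626e-34)(3e8) / (258.5e-9)
= 7.6897e-19 J
= 4.8001 eV
KE = E_photon - phi
= 4.8001 - 4.26
= 0.5401 eV

0.5401


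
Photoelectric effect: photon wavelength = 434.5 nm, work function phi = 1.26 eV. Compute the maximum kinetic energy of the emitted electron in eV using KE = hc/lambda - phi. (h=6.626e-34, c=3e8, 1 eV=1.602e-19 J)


E_photon = hc / lambda
= (6.626e-34)(3e8) / (434.5e-9)
= 4.5749e-19 J
= 2.8558 eV
KE = E_photon - phi
= 2.8558 - 1.26
= 1.5958 eV

1.5958


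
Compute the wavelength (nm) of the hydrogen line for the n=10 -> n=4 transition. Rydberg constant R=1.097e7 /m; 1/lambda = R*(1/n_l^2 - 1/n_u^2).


1/lambda = R * (1/n_l^2 - 1/n_u^2)
= 1.097e7 * (1/4^2 - 1/10^2)
= 1.097e7 * (0.0625 - 0.01)
= 1.097e7 * 0.0525
= 5.7592e+05 /m
lambda = 1 / 5.7592e+05 = 1736.3372 nm

1736.3372


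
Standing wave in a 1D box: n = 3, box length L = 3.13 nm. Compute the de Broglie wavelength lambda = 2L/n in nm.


lambda = 2L / n
= 2 * 3.13 / 3
= 6.26 / 3
= 2.0867 nm

2.0867


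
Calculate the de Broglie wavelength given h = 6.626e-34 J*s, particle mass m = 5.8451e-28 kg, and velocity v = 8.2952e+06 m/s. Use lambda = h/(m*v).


lambda = h / (m * v)
= 6.626e-34 / (5.8451e-28 * 8.2952e+06)
= 6.626e-34 / 4.8486e-21
= 1.3666e-13 m

1.3666e-13


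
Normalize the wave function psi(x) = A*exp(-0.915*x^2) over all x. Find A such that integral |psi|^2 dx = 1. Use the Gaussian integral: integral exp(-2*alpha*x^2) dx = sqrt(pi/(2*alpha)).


integral |psi|^2 dx = A^2 * sqrt(pi/(2*alpha)) = 1
A^2 = sqrt(2*alpha/pi)
= sqrt(2 * 0.915 / pi)
= 0.763222
A = sqrt(0.763222)
= 0.8736

0.8736


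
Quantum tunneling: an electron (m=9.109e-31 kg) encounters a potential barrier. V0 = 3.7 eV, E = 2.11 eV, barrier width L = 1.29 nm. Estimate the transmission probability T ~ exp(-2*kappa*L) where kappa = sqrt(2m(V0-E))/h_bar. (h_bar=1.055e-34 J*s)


V0 - E = 1.59 eV = 2.5472e-19 J
kappa = sqrt(2 * m * (V0-E)) / h_bar
= sqrt(2 * 9.109e-31 * 2.5472e-19) / 1.055e-34
= 6.4570e+09 /m
2*kappa*L = 2 * 6.4570e+09 * 1.29e-9
= 16.6589
T = exp(-16.6589) = 5.822553e-08

5.822553e-08


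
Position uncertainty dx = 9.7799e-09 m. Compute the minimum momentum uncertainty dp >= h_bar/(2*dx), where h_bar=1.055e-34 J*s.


dp = h_bar / (2 * dx)
= 1.055e-34 / (2 * 9.7799e-09)
= 1.055e-34 / 1.9560e-08
= 5.3937e-27 kg*m/s

5.3937e-27


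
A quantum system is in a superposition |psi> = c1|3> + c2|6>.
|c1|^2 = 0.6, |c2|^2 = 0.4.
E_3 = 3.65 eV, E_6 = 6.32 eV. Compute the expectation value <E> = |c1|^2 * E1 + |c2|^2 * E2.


<E> = |c1|^2 * E1 + |c2|^2 * E2
= 0.6 * 3.65 + 0.4 * 6.32
= 2.19 + 2.528
= 4.718 eV

4.718


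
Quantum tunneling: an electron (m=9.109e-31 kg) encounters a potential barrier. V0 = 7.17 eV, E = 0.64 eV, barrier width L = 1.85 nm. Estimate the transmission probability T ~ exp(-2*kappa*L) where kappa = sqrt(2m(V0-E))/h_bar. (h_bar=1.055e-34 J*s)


V0 - E = 6.53 eV = 1.0461e-18 J
kappa = sqrt(2 * m * (V0-E)) / h_bar
= sqrt(2 * 9.109e-31 * 1.0461e-18) / 1.055e-34
= 1.3085e+10 /m
2*kappa*L = 2 * 1.3085e+10 * 1.85e-9
= 48.4158
T = exp(-48.4158) = 9.403043e-22

9.403043e-22


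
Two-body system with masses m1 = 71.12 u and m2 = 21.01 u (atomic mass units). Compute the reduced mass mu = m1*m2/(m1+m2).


mu = m1 * m2 / (m1 + m2)
= 71.12 * 21.01 / (71.12 + 21.01)
= 1494.2312 / 92.13
= 16.2187 u

16.2187


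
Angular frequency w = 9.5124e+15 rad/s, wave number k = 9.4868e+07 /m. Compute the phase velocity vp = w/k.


vp = w / k
= 9.5124e+15 / 9.4868e+07
= 1.0027e+08 m/s

1.0027e+08


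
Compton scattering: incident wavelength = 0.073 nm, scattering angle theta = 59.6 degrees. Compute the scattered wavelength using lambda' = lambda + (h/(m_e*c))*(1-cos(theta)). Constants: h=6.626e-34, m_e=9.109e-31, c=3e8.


Compton wavelength: h/(m_e*c) = 2.4247e-12 m
d_lambda = 2.4247e-12 * (1 - cos(59.6 deg))
= 2.4247e-12 * 0.493966
= 1.1977e-12 m = 0.001198 nm
lambda' = 0.073 + 0.001198
= 0.074198 nm

0.074198


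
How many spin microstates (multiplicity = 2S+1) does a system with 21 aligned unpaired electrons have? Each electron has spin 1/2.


Total spin S = N * (1/2) = 21 * 0.5 = 10.5
Spin multiplicity = 2S + 1
= 2 * 10.5 + 1
= 22

22


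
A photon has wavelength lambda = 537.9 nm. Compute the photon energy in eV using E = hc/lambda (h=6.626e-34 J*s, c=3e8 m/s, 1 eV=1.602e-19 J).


E = hc / lambda
= (6.626e-34)(3e8) / (537.9e-9)
= 1.9878e-25 / 5.3790e-07
= 3.6955e-19 J
Converting to eV: 3.6955e-19 / 1.602e-19
= 2.3068 eV

2.3068


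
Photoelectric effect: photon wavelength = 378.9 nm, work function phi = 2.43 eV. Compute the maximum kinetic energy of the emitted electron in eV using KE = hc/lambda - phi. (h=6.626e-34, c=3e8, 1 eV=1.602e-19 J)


E_photon = hc / lambda
= (6.626e-34)(3e8) / (378.9e-9)
= 5.2462e-19 J
= 3.2748 eV
KE = E_photon - phi
= 3.2748 - 2.43
= 0.8448 eV

0.8448


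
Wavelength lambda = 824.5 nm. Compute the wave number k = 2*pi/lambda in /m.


k = 2 * pi / lambda
= 6.2832 / (824.5e-9)
= 6.2832 / 8.2450e-07
= 7.6206e+06 /m

7.6206e+06


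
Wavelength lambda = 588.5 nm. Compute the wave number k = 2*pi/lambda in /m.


k = 2 * pi / lambda
= 6.2832 / (588.5e-9)
= 6.2832 / 5.8850e-07
= 1.0677e+07 /m

1.0677e+07


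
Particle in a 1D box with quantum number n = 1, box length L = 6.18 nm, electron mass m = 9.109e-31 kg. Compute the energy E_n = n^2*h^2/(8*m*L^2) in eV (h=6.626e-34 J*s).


E = n^2 * h^2 / (8 * m * L^2)
= 1^2 * (6.626e-34)^2 / (8 * 9.109e-31 * (6.18e-9)^2)
= 1 * 4.3904e-67 / (8 * 9.109e-31 * 3.8192e-17)
= 1.5775e-21 J
= 0.0098 eV

0.0098


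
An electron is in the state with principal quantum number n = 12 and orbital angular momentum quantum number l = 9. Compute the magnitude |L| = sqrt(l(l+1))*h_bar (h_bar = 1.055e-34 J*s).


L = sqrt(l*(l+1)) * h_bar
= sqrt(9 * 10) * 1.055e-34
= sqrt(90) * 1.055e-34
= 9.4868 * 1.055e-34
= 1.0009e-33 J*s

1.0009e-33


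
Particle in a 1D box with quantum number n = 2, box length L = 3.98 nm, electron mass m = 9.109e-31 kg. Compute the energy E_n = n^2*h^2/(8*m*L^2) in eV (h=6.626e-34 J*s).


E = n^2 * h^2 / (8 * m * L^2)
= 2^2 * (6.626e-34)^2 / (8 * 9.109e-31 * (3.98e-9)^2)
= 4 * 4.3904e-67 / (8 * 9.109e-31 * 1.5840e-17)
= 1.5214e-20 J
= 0.095 eV

0.095


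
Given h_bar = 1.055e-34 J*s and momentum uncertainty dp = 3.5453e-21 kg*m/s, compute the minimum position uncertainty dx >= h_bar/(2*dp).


dx = h_bar / (2 * dp)
= 1.055e-34 / (2 * 3.5453e-21)
= 1.055e-34 / 7.0906e-21
= 1.4879e-14 m

1.4879e-14


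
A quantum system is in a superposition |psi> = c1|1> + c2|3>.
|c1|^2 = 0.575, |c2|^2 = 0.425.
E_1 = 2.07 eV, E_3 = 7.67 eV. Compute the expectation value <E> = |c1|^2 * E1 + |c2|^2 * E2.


<E> = |c1|^2 * E1 + |c2|^2 * E2
= 0.575 * 2.07 + 0.425 * 7.67
= 1.1902 + 3.2597
= 4.45 eV

4.45


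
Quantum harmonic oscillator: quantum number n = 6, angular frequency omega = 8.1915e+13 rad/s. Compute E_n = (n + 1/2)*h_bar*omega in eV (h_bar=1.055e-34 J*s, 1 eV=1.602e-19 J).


E = (n + 1/2) * h_bar * omega
= (6 + 0.5) * 1.055e-34 * 8.1915e+13
= 6.5 * 8.6420e-21
= 5.6173e-20 J
= 0.3506 eV

0.3506


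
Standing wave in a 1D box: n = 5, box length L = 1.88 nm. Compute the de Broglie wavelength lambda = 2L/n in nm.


lambda = 2L / n
= 2 * 1.88 / 5
= 3.76 / 5
= 0.752 nm

0.752


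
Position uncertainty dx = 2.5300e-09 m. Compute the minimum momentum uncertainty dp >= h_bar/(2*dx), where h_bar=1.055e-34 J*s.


dp = h_bar / (2 * dx)
= 1.055e-34 / (2 * 2.5300e-09)
= 1.055e-34 / 5.0600e-09
= 2.0850e-26 kg*m/s

2.0850e-26


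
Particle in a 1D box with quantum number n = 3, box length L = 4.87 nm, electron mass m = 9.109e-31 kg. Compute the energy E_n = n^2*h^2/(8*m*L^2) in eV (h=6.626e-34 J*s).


E = n^2 * h^2 / (8 * m * L^2)
= 3^2 * (6.626e-34)^2 / (8 * 9.109e-31 * (4.87e-9)^2)
= 9 * 4.3904e-67 / (8 * 9.109e-31 * 2.3717e-17)
= 2.2863e-20 J
= 0.1427 eV

0.1427


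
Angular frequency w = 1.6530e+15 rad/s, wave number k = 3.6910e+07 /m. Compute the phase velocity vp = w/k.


vp = w / k
= 1.6530e+15 / 3.6910e+07
= 4.4785e+07 m/s

4.4785e+07


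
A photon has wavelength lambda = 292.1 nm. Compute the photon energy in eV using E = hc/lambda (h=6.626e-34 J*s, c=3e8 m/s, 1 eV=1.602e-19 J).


E = hc / lambda
= (6.626e-34)(3e8) / (292.1e-9)
= 1.9878e-25 / 2.9210e-07
= 6.8052e-19 J
Converting to eV: 6.8052e-19 / 1.602e-19
= 4.2479 eV

4.2479


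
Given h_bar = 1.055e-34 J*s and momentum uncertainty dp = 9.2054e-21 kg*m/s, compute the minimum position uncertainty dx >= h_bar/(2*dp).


dx = h_bar / (2 * dp)
= 1.055e-34 / (2 * 9.2054e-21)
= 1.055e-34 / 1.8411e-20
= 5.7303e-15 m

5.7303e-15


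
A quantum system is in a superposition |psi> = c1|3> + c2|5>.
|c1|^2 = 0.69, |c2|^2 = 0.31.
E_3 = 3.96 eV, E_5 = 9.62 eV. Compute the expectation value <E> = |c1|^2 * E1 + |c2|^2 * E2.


<E> = |c1|^2 * E1 + |c2|^2 * E2
= 0.69 * 3.96 + 0.31 * 9.62
= 2.7324 + 2.9822
= 5.7146 eV

5.7146


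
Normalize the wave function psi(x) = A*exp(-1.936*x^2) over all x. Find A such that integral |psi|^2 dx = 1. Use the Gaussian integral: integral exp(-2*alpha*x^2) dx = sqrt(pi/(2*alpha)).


integral |psi|^2 dx = A^2 * sqrt(pi/(2*alpha)) = 1
A^2 = sqrt(2*alpha/pi)
= sqrt(2 * 1.936 / pi)
= 1.110178
A = sqrt(1.110178)
= 1.0536

1.0536


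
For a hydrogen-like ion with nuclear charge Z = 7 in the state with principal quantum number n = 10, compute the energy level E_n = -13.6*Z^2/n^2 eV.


E_n = -13.6 * Z^2 / n^2
= -13.6 * 7^2 / 10^2
= -13.6 * 49 / 100
= -6.664 eV

-6.664


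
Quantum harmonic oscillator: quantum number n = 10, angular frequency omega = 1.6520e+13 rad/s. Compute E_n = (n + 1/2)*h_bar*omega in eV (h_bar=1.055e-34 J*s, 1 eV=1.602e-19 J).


E = (n + 1/2) * h_bar * omega
= (10 + 0.5) * 1.055e-34 * 1.6520e+13
= 10.5 * 1.7429e-21
= 1.8300e-20 J
= 0.1142 eV

0.1142


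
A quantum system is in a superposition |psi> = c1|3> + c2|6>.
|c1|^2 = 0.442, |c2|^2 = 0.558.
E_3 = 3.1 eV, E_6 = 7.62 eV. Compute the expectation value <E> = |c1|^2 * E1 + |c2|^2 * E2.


<E> = |c1|^2 * E1 + |c2|^2 * E2
= 0.442 * 3.1 + 0.558 * 7.62
= 1.3702 + 4.252
= 5.6222 eV

5.6222


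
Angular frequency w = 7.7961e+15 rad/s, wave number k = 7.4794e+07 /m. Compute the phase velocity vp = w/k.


vp = w / k
= 7.7961e+15 / 7.4794e+07
= 1.0423e+08 m/s

1.0423e+08


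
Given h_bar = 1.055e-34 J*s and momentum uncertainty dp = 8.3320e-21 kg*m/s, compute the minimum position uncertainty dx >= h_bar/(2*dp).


dx = h_bar / (2 * dp)
= 1.055e-34 / (2 * 8.3320e-21)
= 1.055e-34 / 1.6664e-20
= 6.3310e-15 m

6.3310e-15


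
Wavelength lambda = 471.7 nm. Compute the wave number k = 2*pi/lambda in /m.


k = 2 * pi / lambda
= 6.2832 / (471.7e-9)
= 6.2832 / 4.7170e-07
= 1.3320e+07 /m

1.3320e+07


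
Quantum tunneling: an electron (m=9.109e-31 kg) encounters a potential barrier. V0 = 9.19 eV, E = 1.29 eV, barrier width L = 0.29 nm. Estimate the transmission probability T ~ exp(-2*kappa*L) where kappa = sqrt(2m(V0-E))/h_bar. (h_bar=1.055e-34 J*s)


V0 - E = 7.9 eV = 1.2656e-18 J
kappa = sqrt(2 * m * (V0-E)) / h_bar
= sqrt(2 * 9.109e-31 * 1.2656e-18) / 1.055e-34
= 1.4393e+10 /m
2*kappa*L = 2 * 1.4393e+10 * 0.29e-9
= 8.3478
T = exp(-8.3478) = 2.369233e-04

2.369233e-04


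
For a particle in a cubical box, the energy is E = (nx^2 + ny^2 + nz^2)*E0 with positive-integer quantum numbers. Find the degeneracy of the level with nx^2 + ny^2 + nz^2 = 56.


Enumerate all (nx, ny, nz) with nx^2 + ny^2 + nz^2 = 56:
(2,4,6)
(2,6,4)
(4,2,6)
(4,6,2)
(6,2,4)
(6,4,2)
Total degeneracy = 6

6


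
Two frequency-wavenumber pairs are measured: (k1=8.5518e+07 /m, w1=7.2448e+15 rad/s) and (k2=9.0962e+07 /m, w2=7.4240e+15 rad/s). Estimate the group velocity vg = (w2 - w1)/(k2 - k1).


vg = (w2 - w1) / (k2 - k1)
= (7.4240e+15 - 7.2448e+15) / (9.0962e+07 - 8.5518e+07)
= 1.7920e+14 / 5.4440e+06
= 3.2917e+07 m/s

3.2917e+07


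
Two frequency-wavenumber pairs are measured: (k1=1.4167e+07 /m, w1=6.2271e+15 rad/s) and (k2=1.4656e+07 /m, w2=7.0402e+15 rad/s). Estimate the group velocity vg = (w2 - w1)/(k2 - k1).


vg = (w2 - w1) / (k2 - k1)
= (7.0402e+15 - 6.2271e+15) / (1.4656e+07 - 1.4167e+07)
= 8.1310e+14 / 4.8900e+05
= 1.6628e+09 m/s

1.6628e+09


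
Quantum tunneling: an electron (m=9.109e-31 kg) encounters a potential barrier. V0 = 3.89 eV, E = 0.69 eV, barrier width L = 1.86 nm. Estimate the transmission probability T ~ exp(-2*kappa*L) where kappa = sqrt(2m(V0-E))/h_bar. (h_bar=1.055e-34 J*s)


V0 - E = 3.2 eV = 5.1264e-19 J
kappa = sqrt(2 * m * (V0-E)) / h_bar
= sqrt(2 * 9.109e-31 * 5.1264e-19) / 1.055e-34
= 9.1602e+09 /m
2*kappa*L = 2 * 9.1602e+09 * 1.86e-9
= 34.0759
T = exp(-34.0759) = 1.588669e-15

1.588669e-15


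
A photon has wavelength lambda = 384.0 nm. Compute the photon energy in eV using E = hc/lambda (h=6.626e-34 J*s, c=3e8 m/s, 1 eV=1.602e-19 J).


E = hc / lambda
= (6.626e-34)(3e8) / (384.0e-9)
= 1.9878e-25 / 3.8400e-07
= 5.1766e-19 J
Converting to eV: 5.1766e-19 / 1.602e-19
= 3.2313 eV

3.2313


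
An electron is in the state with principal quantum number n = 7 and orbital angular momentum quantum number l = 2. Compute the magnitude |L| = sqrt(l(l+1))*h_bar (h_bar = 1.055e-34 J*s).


L = sqrt(l*(l+1)) * h_bar
= sqrt(2 * 3) * 1.055e-34
= sqrt(6) * 1.055e-34
= 2.4495 * 1.055e-34
= 2.5842e-34 J*s

2.5842e-34


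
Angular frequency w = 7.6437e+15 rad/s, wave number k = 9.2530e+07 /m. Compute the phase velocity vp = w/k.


vp = w / k
= 7.6437e+15 / 9.2530e+07
= 8.2608e+07 m/s

8.2608e+07


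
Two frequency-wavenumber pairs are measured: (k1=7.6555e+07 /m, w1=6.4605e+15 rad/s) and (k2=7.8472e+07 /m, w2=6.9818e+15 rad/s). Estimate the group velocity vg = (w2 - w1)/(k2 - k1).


vg = (w2 - w1) / (k2 - k1)
= (6.9818e+15 - 6.4605e+15) / (7.8472e+07 - 7.6555e+07)
= 5.2130e+14 / 1.9170e+06
= 2.7194e+08 m/s

2.7194e+08


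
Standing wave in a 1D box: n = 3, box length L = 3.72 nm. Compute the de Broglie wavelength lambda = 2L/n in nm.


lambda = 2L / n
= 2 * 3.72 / 3
= 7.44 / 3
= 2.48 nm

2.48


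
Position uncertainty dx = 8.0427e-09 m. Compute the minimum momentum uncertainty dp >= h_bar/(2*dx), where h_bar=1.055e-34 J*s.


dp = h_bar / (2 * dx)
= 1.055e-34 / (2 * 8.0427e-09)
= 1.055e-34 / 1.6085e-08
= 6.5587e-27 kg*m/s

6.5587e-27


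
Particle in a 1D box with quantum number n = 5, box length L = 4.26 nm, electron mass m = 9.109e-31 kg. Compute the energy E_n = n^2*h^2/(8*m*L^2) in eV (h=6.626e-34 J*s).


E = n^2 * h^2 / (8 * m * L^2)
= 5^2 * (6.626e-34)^2 / (8 * 9.109e-31 * (4.26e-9)^2)
= 25 * 4.3904e-67 / (8 * 9.109e-31 * 1.8148e-17)
= 8.2997e-20 J
= 0.5181 eV

0.5181


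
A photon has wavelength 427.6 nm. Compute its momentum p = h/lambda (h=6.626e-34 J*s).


p = h / lambda
= 6.626e-34 / (427.6e-9)
= 6.626e-34 / 4.2760e-07
= 1.5496e-27 kg*m/s

1.5496e-27


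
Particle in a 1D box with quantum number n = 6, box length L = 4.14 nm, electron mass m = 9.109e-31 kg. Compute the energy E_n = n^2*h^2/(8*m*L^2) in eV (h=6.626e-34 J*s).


E = n^2 * h^2 / (8 * m * L^2)
= 6^2 * (6.626e-34)^2 / (8 * 9.109e-31 * (4.14e-9)^2)
= 36 * 4.3904e-67 / (8 * 9.109e-31 * 1.7140e-17)
= 1.2654e-19 J
= 0.7899 eV

0.7899


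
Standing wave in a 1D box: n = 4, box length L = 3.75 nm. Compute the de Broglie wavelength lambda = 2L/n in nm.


lambda = 2L / n
= 2 * 3.75 / 4
= 7.5 / 4
= 1.875 nm

1.875


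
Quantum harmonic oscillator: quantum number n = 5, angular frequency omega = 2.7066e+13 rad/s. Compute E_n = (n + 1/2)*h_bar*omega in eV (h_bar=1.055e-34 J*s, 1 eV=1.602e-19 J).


E = (n + 1/2) * h_bar * omega
= (5 + 0.5) * 1.055e-34 * 2.7066e+13
= 5.5 * 2.8555e-21
= 1.5705e-20 J
= 0.098 eV

0.098


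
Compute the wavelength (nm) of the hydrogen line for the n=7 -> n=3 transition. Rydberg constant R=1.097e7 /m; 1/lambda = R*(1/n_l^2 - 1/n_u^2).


1/lambda = R * (1/n_l^2 - 1/n_u^2)
= 1.097e7 * (1/3^2 - 1/7^2)
= 1.097e7 * (0.111111 - 0.020408)
= 1.097e7 * 0.090703
= 9.9501e+05 /m
lambda = 1 / 9.9501e+05 = 1005.0137 nm

1005.0137


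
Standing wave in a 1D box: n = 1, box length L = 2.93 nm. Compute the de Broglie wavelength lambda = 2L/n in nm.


lambda = 2L / n
= 2 * 2.93 / 1
= 5.86 / 1
= 5.86 nm

5.86


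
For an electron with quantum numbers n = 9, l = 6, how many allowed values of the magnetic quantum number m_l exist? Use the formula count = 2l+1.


m_l ranges from -l to +l in integer steps
So m_l goes from -6 to +6
Count = 2l + 1 = 2*6 + 1
= 13

13


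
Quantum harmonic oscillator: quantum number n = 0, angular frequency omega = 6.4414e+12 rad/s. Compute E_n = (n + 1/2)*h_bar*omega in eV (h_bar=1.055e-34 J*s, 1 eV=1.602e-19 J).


E = (n + 1/2) * h_bar * omega
= (0 + 0.5) * 1.055e-34 * 6.4414e+12
= 0.5 * 6.7957e-22
= 3.3978e-22 J
= 0.0021 eV

0.0021


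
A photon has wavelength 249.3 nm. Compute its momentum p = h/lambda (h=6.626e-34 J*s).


p = h / lambda
= 6.626e-34 / (249.3e-9)
= 6.626e-34 / 2.4930e-07
= 2.6578e-27 kg*m/s

2.6578e-27


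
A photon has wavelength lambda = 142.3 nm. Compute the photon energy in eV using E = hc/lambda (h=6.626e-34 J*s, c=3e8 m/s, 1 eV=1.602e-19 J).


E = hc / lambda
= (6.626e-34)(3e8) / (142.3e-9)
= 1.9878e-25 / 1.4230e-07
= 1.3969e-18 J
Converting to eV: 1.3969e-18 / 1.602e-19
= 8.7198 eV

8.7198


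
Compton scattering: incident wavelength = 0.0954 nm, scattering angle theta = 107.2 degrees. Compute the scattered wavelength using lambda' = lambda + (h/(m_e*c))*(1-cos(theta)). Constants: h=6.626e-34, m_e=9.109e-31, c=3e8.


Compton wavelength: h/(m_e*c) = 2.4247e-12 m
d_lambda = 2.4247e-12 * (1 - cos(107.2 deg))
= 2.4247e-12 * 1.295708
= 3.1417e-12 m = 0.003142 nm
lambda' = 0.0954 + 0.003142
= 0.098542 nm

0.098542


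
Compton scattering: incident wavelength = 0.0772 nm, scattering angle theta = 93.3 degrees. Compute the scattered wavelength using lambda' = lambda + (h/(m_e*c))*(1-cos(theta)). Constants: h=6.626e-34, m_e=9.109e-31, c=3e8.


Compton wavelength: h/(m_e*c) = 2.4247e-12 m
d_lambda = 2.4247e-12 * (1 - cos(93.3 deg))
= 2.4247e-12 * 1.057564
= 2.5643e-12 m = 0.002564 nm
lambda' = 0.0772 + 0.002564
= 0.079764 nm

0.079764


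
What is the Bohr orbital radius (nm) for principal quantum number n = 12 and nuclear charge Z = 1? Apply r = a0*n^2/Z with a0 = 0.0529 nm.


r = a0 * n^2 / Z
= 0.0529 * 12^2 / 1
= 0.0529 * 144 / 1
= 7.6176 nm

7.6176


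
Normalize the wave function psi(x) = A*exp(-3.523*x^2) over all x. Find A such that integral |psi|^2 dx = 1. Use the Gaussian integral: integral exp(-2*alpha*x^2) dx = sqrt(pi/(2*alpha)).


integral |psi|^2 dx = A^2 * sqrt(pi/(2*alpha)) = 1
A^2 = sqrt(2*alpha/pi)
= sqrt(2 * 3.523 / pi)
= 1.497602
A = sqrt(1.497602)
= 1.2238

1.2238


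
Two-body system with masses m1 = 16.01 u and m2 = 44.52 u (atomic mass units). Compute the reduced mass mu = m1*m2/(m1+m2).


mu = m1 * m2 / (m1 + m2)
= 16.01 * 44.52 / (16.01 + 44.52)
= 712.7652 / 60.53
= 11.7754 u

11.7754


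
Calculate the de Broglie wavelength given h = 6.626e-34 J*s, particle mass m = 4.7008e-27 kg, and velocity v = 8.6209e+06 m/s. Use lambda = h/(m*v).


lambda = h / (m * v)
= 6.626e-34 / (4.7008e-27 * 8.6209e+06)
= 6.626e-34 / 4.0525e-20
= 1.6350e-14 m

1.6350e-14


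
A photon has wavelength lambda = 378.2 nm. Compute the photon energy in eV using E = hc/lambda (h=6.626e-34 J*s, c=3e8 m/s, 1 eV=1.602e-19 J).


E = hc / lambda
= (6.626e-34)(3e8) / (378.2e-9)
= 1.9878e-25 / 3.7820e-07
= 5.2559e-19 J
Converting to eV: 5.2559e-19 / 1.602e-19
= 3.2809 eV

3.2809


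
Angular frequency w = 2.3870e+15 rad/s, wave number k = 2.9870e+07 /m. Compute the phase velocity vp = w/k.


vp = w / k
= 2.3870e+15 / 2.9870e+07
= 7.9913e+07 m/s

7.9913e+07


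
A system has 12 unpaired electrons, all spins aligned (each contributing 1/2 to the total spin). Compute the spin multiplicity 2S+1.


Total spin S = N * (1/2) = 12 * 0.5 = 6.0
Spin multiplicity = 2S + 1
= 2 * 6.0 + 1
= 13

13


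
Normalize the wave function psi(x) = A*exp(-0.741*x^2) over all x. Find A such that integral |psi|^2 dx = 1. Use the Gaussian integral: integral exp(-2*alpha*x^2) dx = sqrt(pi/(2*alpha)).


integral |psi|^2 dx = A^2 * sqrt(pi/(2*alpha)) = 1
A^2 = sqrt(2*alpha/pi)
= sqrt(2 * 0.741 / pi)
= 0.68683
A = sqrt(0.68683)
= 0.8288

0.8288


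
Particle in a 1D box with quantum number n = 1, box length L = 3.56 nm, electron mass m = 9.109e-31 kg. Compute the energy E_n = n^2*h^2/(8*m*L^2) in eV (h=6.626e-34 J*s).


E = n^2 * h^2 / (8 * m * L^2)
= 1^2 * (6.626e-34)^2 / (8 * 9.109e-31 * (3.56e-9)^2)
= 1 * 4.3904e-67 / (8 * 9.109e-31 * 1.2674e-17)
= 4.7538e-21 J
= 0.0297 eV

0.0297


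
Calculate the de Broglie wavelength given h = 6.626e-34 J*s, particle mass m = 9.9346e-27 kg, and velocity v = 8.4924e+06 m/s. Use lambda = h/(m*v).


lambda = h / (m * v)
= 6.626e-34 / (9.9346e-27 * 8.4924e+06)
= 6.626e-34 / 8.4369e-20
= 7.8536e-15 m

7.8536e-15


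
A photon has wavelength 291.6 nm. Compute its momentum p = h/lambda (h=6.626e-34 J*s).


p = h / lambda
= 6.626e-34 / (291.6e-9)
= 6.626e-34 / 2.9160e-07
= 2.2723e-27 kg*m/s

2.2723e-27


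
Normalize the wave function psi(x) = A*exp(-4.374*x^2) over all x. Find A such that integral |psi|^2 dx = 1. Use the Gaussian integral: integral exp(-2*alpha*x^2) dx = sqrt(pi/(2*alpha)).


integral |psi|^2 dx = A^2 * sqrt(pi/(2*alpha)) = 1
A^2 = sqrt(2*alpha/pi)
= sqrt(2 * 4.374 / pi)
= 1.668705
A = sqrt(1.668705)
= 1.2918

1.2918


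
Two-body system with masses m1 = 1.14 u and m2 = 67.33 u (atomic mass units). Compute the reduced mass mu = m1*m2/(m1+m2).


mu = m1 * m2 / (m1 + m2)
= 1.14 * 67.33 / (1.14 + 67.33)
= 76.7562 / 68.47
= 1.121 u

1.121


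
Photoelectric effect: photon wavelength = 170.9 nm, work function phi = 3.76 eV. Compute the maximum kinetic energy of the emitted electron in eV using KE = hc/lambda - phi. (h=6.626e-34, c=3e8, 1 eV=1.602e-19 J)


E_photon = hc / lambda
= (6.626e-34)(3e8) / (170.9e-9)
= 1.1631e-18 J
= 7.2605 eV
KE = E_photon - phi
= 7.2605 - 3.76
= 3.5005 eV

3.5005


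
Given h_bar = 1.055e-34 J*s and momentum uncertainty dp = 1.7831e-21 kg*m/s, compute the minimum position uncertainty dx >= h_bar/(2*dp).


dx = h_bar / (2 * dp)
= 1.055e-34 / (2 * 1.7831e-21)
= 1.055e-34 / 3.5662e-21
= 2.9583e-14 m

2.9583e-14


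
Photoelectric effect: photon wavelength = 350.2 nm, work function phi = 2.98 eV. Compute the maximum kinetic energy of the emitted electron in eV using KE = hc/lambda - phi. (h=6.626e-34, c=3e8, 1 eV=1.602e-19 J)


E_photon = hc / lambda
= (6.626e-34)(3e8) / (350.2e-9)
= 5.6762e-19 J
= 3.5432 eV
KE = E_photon - phi
= 3.5432 - 2.98
= 0.5632 eV

0.5632


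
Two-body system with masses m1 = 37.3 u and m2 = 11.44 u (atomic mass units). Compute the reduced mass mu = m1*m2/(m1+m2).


mu = m1 * m2 / (m1 + m2)
= 37.3 * 11.44 / (37.3 + 11.44)
= 426.712 / 48.74
= 8.7549 u

8.7549


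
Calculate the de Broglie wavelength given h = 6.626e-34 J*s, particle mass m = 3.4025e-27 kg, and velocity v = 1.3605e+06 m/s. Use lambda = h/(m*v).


lambda = h / (m * v)
= 6.626e-34 / (3.4025e-27 * 1.3605e+06)
= 6.626e-34 / 4.6291e-21
= 1.4314e-13 m

1.4314e-13


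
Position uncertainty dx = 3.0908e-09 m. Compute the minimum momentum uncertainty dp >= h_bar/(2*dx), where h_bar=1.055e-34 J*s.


dp = h_bar / (2 * dx)
= 1.055e-34 / (2 * 3.0908e-09)
= 1.055e-34 / 6.1816e-09
= 1.7067e-26 kg*m/s

1.7067e-26


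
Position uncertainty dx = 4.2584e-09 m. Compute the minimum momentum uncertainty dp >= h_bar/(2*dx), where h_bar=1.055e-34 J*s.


dp = h_bar / (2 * dx)
= 1.055e-34 / (2 * 4.2584e-09)
= 1.055e-34 / 8.5168e-09
= 1.2387e-26 kg*m/s

1.2387e-26


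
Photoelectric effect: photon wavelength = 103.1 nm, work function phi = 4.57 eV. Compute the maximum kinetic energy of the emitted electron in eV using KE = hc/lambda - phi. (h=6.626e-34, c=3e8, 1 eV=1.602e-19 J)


E_photon = hc / lambda
= (6.626e-34)(3e8) / (103.1e-9)
= 1.9280e-18 J
= 12.0352 eV
KE = E_photon - phi
= 12.0352 - 4.57
= 7.4652 eV

7.4652


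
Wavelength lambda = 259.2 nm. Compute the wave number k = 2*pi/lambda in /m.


k = 2 * pi / lambda
= 6.2832 / (259.2e-9)
= 6.2832 / 2.5920e-07
= 2.4241e+07 /m

2.4241e+07


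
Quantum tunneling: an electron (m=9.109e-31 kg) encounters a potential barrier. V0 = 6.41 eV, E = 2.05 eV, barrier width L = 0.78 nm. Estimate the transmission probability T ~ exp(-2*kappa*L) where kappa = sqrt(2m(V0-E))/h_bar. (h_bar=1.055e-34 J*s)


V0 - E = 4.36 eV = 6.9847e-19 J
kappa = sqrt(2 * m * (V0-E)) / h_bar
= sqrt(2 * 9.109e-31 * 6.9847e-19) / 1.055e-34
= 1.0692e+10 /m
2*kappa*L = 2 * 1.0692e+10 * 0.78e-9
= 16.68
T = exp(-16.68) = 5.701017e-08

5.701017e-08


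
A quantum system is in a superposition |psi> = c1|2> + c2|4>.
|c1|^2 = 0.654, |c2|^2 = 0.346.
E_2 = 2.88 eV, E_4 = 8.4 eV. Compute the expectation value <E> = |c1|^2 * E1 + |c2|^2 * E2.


<E> = |c1|^2 * E1 + |c2|^2 * E2
= 0.654 * 2.88 + 0.346 * 8.4
= 1.8835 + 2.9064
= 4.7899 eV

4.7899


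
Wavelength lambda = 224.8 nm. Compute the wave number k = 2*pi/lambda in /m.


k = 2 * pi / lambda
= 6.2832 / (224.8e-9)
= 6.2832 / 2.2480e-07
= 2.7950e+07 /m

2.7950e+07


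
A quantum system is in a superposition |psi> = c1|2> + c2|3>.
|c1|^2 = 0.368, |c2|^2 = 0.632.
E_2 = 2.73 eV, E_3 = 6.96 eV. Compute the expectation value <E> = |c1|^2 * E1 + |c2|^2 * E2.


<E> = |c1|^2 * E1 + |c2|^2 * E2
= 0.368 * 2.73 + 0.632 * 6.96
= 1.0046 + 4.3987
= 5.4034 eV

5.4034


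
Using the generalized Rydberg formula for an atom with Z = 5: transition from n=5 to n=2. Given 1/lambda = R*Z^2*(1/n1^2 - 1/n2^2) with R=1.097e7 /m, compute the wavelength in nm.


1/lambda = R * Z^2 * (1/n1^2 - 1/n2^2)
= 1.097e7 * 5^2 * (1/2^2 - 1/5^2)
= 1.097e7 * 25 * (0.25 - 0.04)
= 5.7592e+07 /m
lambda = 1 / 5.7592e+07
= 17.3634 nm

17.3634


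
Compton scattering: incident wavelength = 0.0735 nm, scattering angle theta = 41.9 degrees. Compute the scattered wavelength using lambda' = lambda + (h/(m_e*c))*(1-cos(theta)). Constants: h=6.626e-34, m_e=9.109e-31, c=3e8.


Compton wavelength: h/(m_e*c) = 2.4247e-12 m
d_lambda = 2.4247e-12 * (1 - cos(41.9 deg))
= 2.4247e-12 * 0.255688
= 6.1997e-13 m = 0.00062 nm
lambda' = 0.0735 + 0.00062
= 0.07412 nm

0.07412


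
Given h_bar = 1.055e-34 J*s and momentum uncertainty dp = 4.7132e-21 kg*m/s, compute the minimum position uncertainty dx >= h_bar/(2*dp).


dx = h_bar / (2 * dp)
= 1.055e-34 / (2 * 4.7132e-21)
= 1.055e-34 / 9.4264e-21
= 1.1192e-14 m

1.1192e-14


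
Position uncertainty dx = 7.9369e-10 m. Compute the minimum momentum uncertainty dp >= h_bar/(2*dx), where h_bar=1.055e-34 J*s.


dp = h_bar / (2 * dx)
= 1.055e-34 / (2 * 7.9369e-10)
= 1.055e-34 / 1.5874e-09
= 6.6462e-26 kg*m/s

6.6462e-26


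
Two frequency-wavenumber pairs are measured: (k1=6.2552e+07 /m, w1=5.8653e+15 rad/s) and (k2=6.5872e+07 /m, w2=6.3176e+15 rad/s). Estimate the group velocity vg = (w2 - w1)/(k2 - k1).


vg = (w2 - w1) / (k2 - k1)
= (6.3176e+15 - 5.8653e+15) / (6.5872e+07 - 6.2552e+07)
= 4.5230e+14 / 3.3200e+06
= 1.3623e+08 m/s

1.3623e+08


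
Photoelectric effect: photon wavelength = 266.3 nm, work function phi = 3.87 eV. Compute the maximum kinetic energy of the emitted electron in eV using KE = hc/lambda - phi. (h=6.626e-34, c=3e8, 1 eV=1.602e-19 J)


E_photon = hc / lambda
= (6.626e-34)(3e8) / (266.3e-9)
= 7.4645e-19 J
= 4.6595 eV
KE = E_photon - phi
= 4.6595 - 3.87
= 0.7895 eV

0.7895


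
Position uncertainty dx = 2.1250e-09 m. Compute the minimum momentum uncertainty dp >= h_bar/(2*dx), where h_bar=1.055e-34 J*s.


dp = h_bar / (2 * dx)
= 1.055e-34 / (2 * 2.1250e-09)
= 1.055e-34 / 4.2500e-09
= 2.4824e-26 kg*m/s

2.4824e-26


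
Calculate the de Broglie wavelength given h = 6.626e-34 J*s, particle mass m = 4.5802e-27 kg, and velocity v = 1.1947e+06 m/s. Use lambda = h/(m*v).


lambda = h / (m * v)
= 6.626e-34 / (4.5802e-27 * 1.1947e+06)
= 6.626e-34 / 5.4720e-21
= 1.2109e-13 m

1.2109e-13


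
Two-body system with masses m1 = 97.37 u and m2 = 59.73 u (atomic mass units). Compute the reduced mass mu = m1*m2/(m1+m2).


mu = m1 * m2 / (m1 + m2)
= 97.37 * 59.73 / (97.37 + 59.73)
= 5815.9101 / 157.1
= 37.0204 u

37.0204


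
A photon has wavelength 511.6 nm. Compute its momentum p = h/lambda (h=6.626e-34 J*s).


p = h / lambda
= 6.626e-34 / (511.6e-9)
= 6.626e-34 / 5.1160e-07
= 1.2952e-27 kg*m/s

1.2952e-27


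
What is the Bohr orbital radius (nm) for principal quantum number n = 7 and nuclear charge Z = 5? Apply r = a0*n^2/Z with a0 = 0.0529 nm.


r = a0 * n^2 / Z
= 0.0529 * 7^2 / 5
= 0.0529 * 49 / 5
= 0.5184 nm

0.5184


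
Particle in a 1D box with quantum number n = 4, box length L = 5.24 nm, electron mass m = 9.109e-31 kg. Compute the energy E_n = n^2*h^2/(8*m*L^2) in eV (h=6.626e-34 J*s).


E = n^2 * h^2 / (8 * m * L^2)
= 4^2 * (6.626e-34)^2 / (8 * 9.109e-31 * (5.24e-9)^2)
= 16 * 4.3904e-67 / (8 * 9.109e-31 * 2.7458e-17)
= 3.5107e-20 J
= 0.2191 eV

0.2191


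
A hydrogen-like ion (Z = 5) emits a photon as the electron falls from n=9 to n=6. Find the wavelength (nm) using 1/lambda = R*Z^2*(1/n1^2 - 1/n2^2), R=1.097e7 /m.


1/lambda = R * Z^2 * (1/n1^2 - 1/n2^2)
= 1.097e7 * 5^2 * (1/6^2 - 1/9^2)
= 1.097e7 * 25 * (0.027778 - 0.012346)
= 4.2323e+06 /m
lambda = 1 / 4.2323e+06
= 236.2808 nm

236.2808


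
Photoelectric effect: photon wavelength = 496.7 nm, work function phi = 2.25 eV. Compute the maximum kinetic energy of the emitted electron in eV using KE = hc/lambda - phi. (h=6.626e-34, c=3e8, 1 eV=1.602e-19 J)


E_photon = hc / lambda
= (6.626e-34)(3e8) / (496.7e-9)
= 4.0020e-19 J
= 2.4981 eV
KE = E_photon - phi
= 2.4981 - 2.25
= 0.2481 eV

0.2481


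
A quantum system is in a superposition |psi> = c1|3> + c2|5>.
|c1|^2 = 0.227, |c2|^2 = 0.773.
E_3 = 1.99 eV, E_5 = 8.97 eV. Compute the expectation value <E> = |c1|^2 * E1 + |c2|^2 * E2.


<E> = |c1|^2 * E1 + |c2|^2 * E2
= 0.227 * 1.99 + 0.773 * 8.97
= 0.4517 + 6.9338
= 7.3855 eV

7.3855


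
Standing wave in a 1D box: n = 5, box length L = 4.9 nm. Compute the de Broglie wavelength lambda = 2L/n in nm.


lambda = 2L / n
= 2 * 4.9 / 5
= 9.8 / 5
= 1.96 nm

1.96


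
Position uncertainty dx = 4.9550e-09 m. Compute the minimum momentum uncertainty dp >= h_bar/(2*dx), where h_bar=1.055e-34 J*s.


dp = h_bar / (2 * dx)
= 1.055e-34 / (2 * 4.9550e-09)
= 1.055e-34 / 9.9100e-09
= 1.0646e-26 kg*m/s

1.0646e-26


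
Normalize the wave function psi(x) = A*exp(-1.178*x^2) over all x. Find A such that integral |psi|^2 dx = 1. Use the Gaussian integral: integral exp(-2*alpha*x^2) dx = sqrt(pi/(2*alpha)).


integral |psi|^2 dx = A^2 * sqrt(pi/(2*alpha)) = 1
A^2 = sqrt(2*alpha/pi)
= sqrt(2 * 1.178 / pi)
= 0.86599
A = sqrt(0.86599)
= 0.9306

0.9306


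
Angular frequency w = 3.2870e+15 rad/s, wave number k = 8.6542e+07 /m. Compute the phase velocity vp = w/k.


vp = w / k
= 3.2870e+15 / 8.6542e+07
= 3.7982e+07 m/s

3.7982e+07


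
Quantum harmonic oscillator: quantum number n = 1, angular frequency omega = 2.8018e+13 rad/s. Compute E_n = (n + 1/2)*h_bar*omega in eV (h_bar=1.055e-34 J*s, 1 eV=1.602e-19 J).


E = (n + 1/2) * h_bar * omega
= (1 + 0.5) * 1.055e-34 * 2.8018e+13
= 1.5 * 2.9559e-21
= 4.4338e-21 J
= 0.0277 eV

0.0277


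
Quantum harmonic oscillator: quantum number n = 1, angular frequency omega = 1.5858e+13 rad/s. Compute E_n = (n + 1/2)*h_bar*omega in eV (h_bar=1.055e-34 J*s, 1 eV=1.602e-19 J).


E = (n + 1/2) * h_bar * omega
= (1 + 0.5) * 1.055e-34 * 1.5858e+13
= 1.5 * 1.6730e-21
= 2.5095e-21 J
= 0.0157 eV

0.0157


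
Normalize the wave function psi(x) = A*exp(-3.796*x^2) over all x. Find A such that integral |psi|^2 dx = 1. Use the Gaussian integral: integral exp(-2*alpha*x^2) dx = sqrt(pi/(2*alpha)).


integral |psi|^2 dx = A^2 * sqrt(pi/(2*alpha)) = 1
A^2 = sqrt(2*alpha/pi)
= sqrt(2 * 3.796 / pi)
= 1.554545
A = sqrt(1.554545)
= 1.2468

1.2468


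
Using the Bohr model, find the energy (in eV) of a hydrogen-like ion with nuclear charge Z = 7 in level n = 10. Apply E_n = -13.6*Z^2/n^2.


E_n = -13.6 * Z^2 / n^2
= -13.6 * 7^2 / 10^2
= -13.6 * 49 / 100
= -6.664 eV

-6.664


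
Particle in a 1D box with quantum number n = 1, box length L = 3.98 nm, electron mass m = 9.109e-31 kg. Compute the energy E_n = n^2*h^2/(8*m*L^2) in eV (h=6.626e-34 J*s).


E = n^2 * h^2 / (8 * m * L^2)
= 1^2 * (6.626e-34)^2 / (8 * 9.109e-31 * (3.98e-9)^2)
= 1 * 4.3904e-67 / (8 * 9.109e-31 * 1.5840e-17)
= 3.8034e-21 J
= 0.0237 eV

0.0237


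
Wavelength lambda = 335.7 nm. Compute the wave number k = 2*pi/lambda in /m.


k = 2 * pi / lambda
= 6.2832 / (335.7e-9)
= 6.2832 / 3.3570e-07
= 1.8717e+07 /m

1.8717e+07


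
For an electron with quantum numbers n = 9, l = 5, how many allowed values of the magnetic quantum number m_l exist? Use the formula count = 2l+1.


m_l ranges from -l to +l in integer steps
So m_l goes from -5 to +5
Count = 2l + 1 = 2*5 + 1
= 11

11


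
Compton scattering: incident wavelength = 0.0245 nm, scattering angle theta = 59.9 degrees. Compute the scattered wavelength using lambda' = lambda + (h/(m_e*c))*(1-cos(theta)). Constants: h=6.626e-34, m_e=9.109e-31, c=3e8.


Compton wavelength: h/(m_e*c) = 2.4247e-12 m
d_lambda = 2.4247e-12 * (1 - cos(59.9 deg))
= 2.4247e-12 * 0.498489
= 1.2087e-12 m = 0.001209 nm
lambda' = 0.0245 + 0.001209
= 0.025709 nm

0.025709


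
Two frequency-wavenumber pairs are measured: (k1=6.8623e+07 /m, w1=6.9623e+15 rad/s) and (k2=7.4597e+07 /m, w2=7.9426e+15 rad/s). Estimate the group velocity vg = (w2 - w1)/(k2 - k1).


vg = (w2 - w1) / (k2 - k1)
= (7.9426e+15 - 6.9623e+15) / (7.4597e+07 - 6.8623e+07)
= 9.8030e+14 / 5.9740e+06
= 1.6409e+08 m/s

1.6409e+08


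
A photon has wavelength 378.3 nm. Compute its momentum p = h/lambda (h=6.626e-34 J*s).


p = h / lambda
= 6.626e-34 / (378.3e-9)
= 6.626e-34 / 3.7830e-07
= 1.7515e-27 kg*m/s

1.7515e-27


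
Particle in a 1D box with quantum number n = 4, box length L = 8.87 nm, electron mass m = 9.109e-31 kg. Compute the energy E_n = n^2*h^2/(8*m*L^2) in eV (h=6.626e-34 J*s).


E = n^2 * h^2 / (8 * m * L^2)
= 4^2 * (6.626e-34)^2 / (8 * 9.109e-31 * (8.87e-9)^2)
= 16 * 4.3904e-67 / (8 * 9.109e-31 * 7.8677e-17)
= 1.2252e-20 J
= 0.0765 eV

0.0765


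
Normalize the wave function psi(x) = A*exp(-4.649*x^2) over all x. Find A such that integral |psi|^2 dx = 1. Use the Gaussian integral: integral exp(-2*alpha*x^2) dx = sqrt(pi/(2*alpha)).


integral |psi|^2 dx = A^2 * sqrt(pi/(2*alpha)) = 1
A^2 = sqrt(2*alpha/pi)
= sqrt(2 * 4.649 / pi)
= 1.720362
A = sqrt(1.720362)
= 1.3116

1.3116


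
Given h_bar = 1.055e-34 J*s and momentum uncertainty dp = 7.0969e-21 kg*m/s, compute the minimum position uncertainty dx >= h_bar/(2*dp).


dx = h_bar / (2 * dp)
= 1.055e-34 / (2 * 7.0969e-21)
= 1.055e-34 / 1.4194e-20
= 7.4328e-15 m

7.4328e-15
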